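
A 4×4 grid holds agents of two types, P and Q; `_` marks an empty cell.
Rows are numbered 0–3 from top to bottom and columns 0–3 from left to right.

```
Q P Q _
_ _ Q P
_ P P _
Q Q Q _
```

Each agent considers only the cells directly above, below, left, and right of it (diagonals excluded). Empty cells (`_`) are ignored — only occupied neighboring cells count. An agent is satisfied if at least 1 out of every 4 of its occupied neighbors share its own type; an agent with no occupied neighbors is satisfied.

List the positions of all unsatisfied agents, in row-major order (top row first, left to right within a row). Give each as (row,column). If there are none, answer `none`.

(0,0), (0,1), (1,3)

(0,0)Q 0/1 unhappy
(0,1)P 0/2 unhappy
(0,2)Q 1/2 ok
(1,2)Q 1/3 ok
(1,3)P 0/1 unhappy
(2,1)P 1/2 ok
(2,2)P 1/3 ok
(3,0)Q 1/1 ok
(3,1)Q 2/3 ok
(3,2)Q 1/2 ok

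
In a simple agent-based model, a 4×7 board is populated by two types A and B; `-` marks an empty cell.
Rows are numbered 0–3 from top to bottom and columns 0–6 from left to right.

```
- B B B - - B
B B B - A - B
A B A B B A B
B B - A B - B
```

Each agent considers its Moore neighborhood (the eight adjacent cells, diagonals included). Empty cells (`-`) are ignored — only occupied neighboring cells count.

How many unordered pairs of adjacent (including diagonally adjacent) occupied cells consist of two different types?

21

Scan each occupied cell's neighbors to the right and below (and the two forward diagonals) so each pair is counted once.
Row 0: B(0,1)–B(0,2)= B(0,1)–B(1,1)= B(0,1)–B(1,2)= B(0,1)–B(1,0)= B(0,2)–B(0,3)= B(0,2)–B(1,2)= B(0,2)–B(1,1)= B(0,3)–A(1,4)≠ B(0,3)–B(1,2)= B(0,6)–B(1,6)=  → 1/10 unlike.
Row 1: B(1,0)–B(1,1)= B(1,0)–A(2,0)≠ B(1,0)–B(2,1)= B(1,1)–B(1,2)= B(1,1)–B(2,1)= B(1,1)–A(2,2)≠ B(1,1)–A(2,0)≠ B(1,2)–A(2,2)≠ B(1,2)–B(2,3)= B(1,2)–B(2,1)= A(1,4)–B(2,4)≠ A(1,4)–A(2,5)= A(1,4)–B(2,3)≠ B(1,6)–B(2,6)= B(1,6)–A(2,5)≠  → 7/15 unlike.
Row 2: A(2,0)–B(2,1)≠ A(2,0)–B(3,0)≠ A(2,0)–B(3,1)≠ B(2,1)–A(2,2)≠ B(2,1)–B(3,1)= B(2,1)–B(3,0)= A(2,2)–B(2,3)≠ A(2,2)–A(3,3)= A(2,2)–B(3,1)≠ B(2,3)–B(2,4)= B(2,3)–A(3,3)≠ B(2,3)–B(3,4)= B(2,4)–A(2,5)≠ B(2,4)–B(3,4)= B(2,4)–A(3,3)≠ A(2,5)–B(2,6)≠ A(2,5)–B(3,6)≠ A(2,5)–B(3,4)≠ B(2,6)–B(3,6)=  → 12/19 unlike.
Row 3: B(3,0)–B(3,1)= A(3,3)–B(3,4)≠  → 1/2 unlike.
Total adjacent occupied pairs: 46; unlike-type pairs: 21.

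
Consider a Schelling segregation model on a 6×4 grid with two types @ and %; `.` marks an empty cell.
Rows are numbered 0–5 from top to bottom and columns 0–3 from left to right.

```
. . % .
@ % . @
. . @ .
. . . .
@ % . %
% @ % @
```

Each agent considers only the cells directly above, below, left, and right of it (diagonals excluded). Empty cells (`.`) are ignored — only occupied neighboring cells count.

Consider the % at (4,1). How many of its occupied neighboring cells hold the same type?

Occupied neighbors of (4,1): (5,1)=@, (4,0)=@.
Same type (%): 0 of 2.

0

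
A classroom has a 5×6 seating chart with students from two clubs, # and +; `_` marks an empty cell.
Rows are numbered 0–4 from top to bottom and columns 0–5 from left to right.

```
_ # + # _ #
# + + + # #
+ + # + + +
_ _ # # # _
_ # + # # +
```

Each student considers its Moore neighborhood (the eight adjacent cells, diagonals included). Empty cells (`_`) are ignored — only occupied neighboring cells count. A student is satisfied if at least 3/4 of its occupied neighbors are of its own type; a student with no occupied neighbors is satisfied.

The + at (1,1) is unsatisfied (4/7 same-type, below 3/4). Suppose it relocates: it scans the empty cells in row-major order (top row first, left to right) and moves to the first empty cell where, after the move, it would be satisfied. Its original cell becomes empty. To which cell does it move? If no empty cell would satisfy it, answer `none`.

Vacating (1,1). Empty cells in order:
  (0,0): 0/2 same-type → still unsatisfied.
  (0,4): 1/5 same-type → still unsatisfied.
  (3,0): 2/3 same-type → still unsatisfied.
  (3,1): 3/6 same-type → still unsatisfied.
  (3,5): 3/5 same-type → still unsatisfied.
  (4,0): 0/1 same-type → still unsatisfied.

none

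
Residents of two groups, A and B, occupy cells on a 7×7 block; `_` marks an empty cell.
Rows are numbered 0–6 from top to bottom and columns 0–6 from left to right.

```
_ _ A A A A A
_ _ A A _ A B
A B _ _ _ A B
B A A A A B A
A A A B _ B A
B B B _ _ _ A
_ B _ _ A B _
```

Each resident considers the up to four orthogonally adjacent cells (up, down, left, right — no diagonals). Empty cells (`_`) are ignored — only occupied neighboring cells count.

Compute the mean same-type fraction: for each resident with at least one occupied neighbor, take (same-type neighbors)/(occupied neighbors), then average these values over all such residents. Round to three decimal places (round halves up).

(0,2)A 2/2
(0,3)A 3/3
(0,4)A 2/2
(0,5)A 3/3
(0,6)A 1/2
(1,2)A 2/2
(1,3)A 2/2
(1,5)A 2/3
(1,6)B 1/3
(2,0)A 0/2
(2,1)B 0/2
(2,5)A 1/3
(2,6)B 1/3
(3,0)B 0/3
(3,1)A 2/4
(3,2)A 3/3
(3,3)A 2/3
(3,4)A 1/2
(3,5)B 1/4
(3,6)A 1/3
(4,0)A 1/3
(4,1)A 3/4
(4,2)A 2/4
(4,3)B 0/2
(4,5)B 1/2
(4,6)A 2/3
(5,0)B 1/2
(5,1)B 3/4
(5,2)B 1/2
(5,6)A 1/1
(6,1)B 1/1
(6,4)A 0/1
(6,5)B 0/1
Sum over 33 residents: 2/2 + 3/3 + 2/2 + 3/3 + 1/2 + 2/2 + 2/2 + 2/3 + 1/3 + 0/2 + 0/2 + 1/3 + 1/3 + 0/3 + 2/4 + 3/3 + 2/3 + 1/2 + 1/4 + 1/3 + 1/3 + 3/4 + 2/4 + 0/2 + 1/2 + 2/3 + 1/2 + 3/4 + 1/2 + 1/1 + 1/1 + 0/1 + 0/1 = 215/12; mean = 215/12 ÷ 33 = 215/396 = 0.542929… → 0.543.

0.543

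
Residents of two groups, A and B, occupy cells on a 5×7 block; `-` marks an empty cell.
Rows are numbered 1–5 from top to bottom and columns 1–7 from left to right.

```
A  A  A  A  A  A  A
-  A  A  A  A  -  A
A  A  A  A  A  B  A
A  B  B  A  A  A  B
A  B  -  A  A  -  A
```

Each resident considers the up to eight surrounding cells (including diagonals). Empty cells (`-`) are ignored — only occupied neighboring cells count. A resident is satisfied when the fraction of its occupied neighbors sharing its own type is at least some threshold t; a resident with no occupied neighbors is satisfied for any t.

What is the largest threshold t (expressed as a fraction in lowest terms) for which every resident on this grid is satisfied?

1/7

Row 1: (1,1)A 2/2 · (1,2)A 4/4 · (1,3)A 5/5 · (1,4)A 5/5 · (1,5)A 4/4 · (1,6)A 4/4 · (1,7)A 2/2
Row 2: (2,2)A 7/7 · (2,3)A 8/8 · (2,4)A 8/8 · (2,5)A 6/7 · (2,7)A 3/4
Row 3: (3,1)A 3/4 · (3,2)A 5/7 · (3,3)A 6/8 · (3,4)A 7/8 · (3,5)A 6/7 · (3,6)B 1/7 · (3,7)A 2/4
Row 4: (4,1)A 3/5 · (4,2)B 2/7 · (4,3)B 2/7 · (4,4)A 6/7 · (4,5)A 6/7 · (4,6)A 5/7 · (4,7)B 1/4
Row 5: (5,1)A 1/3 · (5,2)B 2/4 · (5,4)A 3/4 · (5,5)A 4/4 · (5,7)A 1/2
The smallest same-type fraction is 1/7 at (3,6), which reduces to 1/7. Any threshold above that leaves this resident unsatisfied.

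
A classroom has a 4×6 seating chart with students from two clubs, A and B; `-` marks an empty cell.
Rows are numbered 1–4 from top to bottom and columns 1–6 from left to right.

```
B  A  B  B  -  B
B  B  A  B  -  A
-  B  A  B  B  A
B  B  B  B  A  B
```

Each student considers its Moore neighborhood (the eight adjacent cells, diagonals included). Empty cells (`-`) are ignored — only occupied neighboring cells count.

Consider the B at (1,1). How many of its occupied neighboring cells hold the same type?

2

Occupied neighbors of (1,1): (1,2)=A, (2,1)=B, (2,2)=B.
Same type (B): 2 of 3.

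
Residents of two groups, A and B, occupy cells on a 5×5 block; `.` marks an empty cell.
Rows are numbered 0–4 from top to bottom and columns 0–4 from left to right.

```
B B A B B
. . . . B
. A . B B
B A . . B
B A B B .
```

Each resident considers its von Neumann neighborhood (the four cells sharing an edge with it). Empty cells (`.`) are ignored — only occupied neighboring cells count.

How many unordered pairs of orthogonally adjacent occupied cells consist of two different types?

Scan each occupied cell's neighbors to the right and below so each pair is counted once.
From row 0: 2 unlike of 5 pairs (running 2/5).
From row 1: 0 unlike of 1 pairs (running 2/6).
From row 2: 0 unlike of 3 pairs (running 2/9).
From row 3: 1 unlike of 3 pairs (running 3/12).
From row 4: 2 unlike of 3 pairs (running 5/15).
Total adjacent occupied pairs: 15; unlike-type pairs: 5.

5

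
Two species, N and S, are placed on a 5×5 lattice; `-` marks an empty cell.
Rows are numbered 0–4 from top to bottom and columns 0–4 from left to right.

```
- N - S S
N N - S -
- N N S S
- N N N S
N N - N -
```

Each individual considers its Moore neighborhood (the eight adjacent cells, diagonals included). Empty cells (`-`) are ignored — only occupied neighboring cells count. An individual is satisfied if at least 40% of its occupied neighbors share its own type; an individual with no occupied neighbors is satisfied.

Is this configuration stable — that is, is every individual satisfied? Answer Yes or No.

Row 0: (0,1)N 2/2 ✓ · (0,3)S 2/2 ✓ · (0,4)S 2/2 ✓
Row 1: (1,0)N 3/3 ✓ · (1,1)N 4/4 ✓ · (1,3)S 4/5 ✓
Row 2: (2,1)N 5/5 ✓ · (2,2)N 5/7 ✓ · (2,3)S 3/6 ✓ · (2,4)S 3/4 ✓
Row 3: (3,1)N 5/5 ✓ · (3,2)N 6/7 ✓ · (3,3)N 3/6 ✓ · (3,4)S 2/4 ✓
Row 4: (4,0)N 2/2 ✓ · (4,1)N 3/3 ✓ · (4,3)N 2/3 ✓
All meet the threshold, so the configuration is stable.

Yes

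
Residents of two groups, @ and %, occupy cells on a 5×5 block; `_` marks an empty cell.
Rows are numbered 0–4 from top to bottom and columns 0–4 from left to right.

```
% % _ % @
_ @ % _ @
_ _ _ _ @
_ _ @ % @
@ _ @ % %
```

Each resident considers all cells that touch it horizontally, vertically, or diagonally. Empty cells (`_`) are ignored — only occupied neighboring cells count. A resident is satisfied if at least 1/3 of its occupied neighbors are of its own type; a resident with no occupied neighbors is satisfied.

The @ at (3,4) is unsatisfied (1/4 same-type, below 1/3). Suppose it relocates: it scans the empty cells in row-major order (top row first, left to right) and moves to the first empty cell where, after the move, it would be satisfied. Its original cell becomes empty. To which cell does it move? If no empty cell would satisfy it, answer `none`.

(1,0)

Vacating (3,4). Empty cells in order:
  (0,2): 1/4 same-type → still unsatisfied.
  (1,0): 1/3 same-type → satisfied — stop here.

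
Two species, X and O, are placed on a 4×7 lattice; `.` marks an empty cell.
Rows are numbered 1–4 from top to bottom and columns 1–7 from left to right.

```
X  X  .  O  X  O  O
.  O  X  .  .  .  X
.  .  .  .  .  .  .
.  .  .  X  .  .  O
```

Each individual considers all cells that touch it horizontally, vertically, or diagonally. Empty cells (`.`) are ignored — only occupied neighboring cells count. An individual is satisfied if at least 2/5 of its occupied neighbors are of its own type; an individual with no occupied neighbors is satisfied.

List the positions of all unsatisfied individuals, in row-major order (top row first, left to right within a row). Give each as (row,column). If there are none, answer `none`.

(1,4), (1,5), (1,6), (2,2), (2,3), (2,7)

(1,1)X 1/2 ✓
(1,2)X 2/3 ✓
(1,4)O 0/2 ✗
(1,5)X 0/2 ✗
(1,6)O 1/3 ✗
(1,7)O 1/2 ✓
(2,2)O 0/3 ✗
(2,3)X 1/3 ✗
(2,7)X 0/2 ✗
(4,4)X 0/0 ✓
(4,7)O 0/0 ✓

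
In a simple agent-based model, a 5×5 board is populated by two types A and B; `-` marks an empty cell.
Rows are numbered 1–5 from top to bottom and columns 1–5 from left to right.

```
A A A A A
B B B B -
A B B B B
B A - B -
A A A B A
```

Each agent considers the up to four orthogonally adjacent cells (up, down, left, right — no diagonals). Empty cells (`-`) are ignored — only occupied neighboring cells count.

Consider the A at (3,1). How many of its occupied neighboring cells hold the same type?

Occupied neighbors of (3,1): (2,1)=B, (4,1)=B, (3,2)=B.
Same type (A): 0 of 3.

0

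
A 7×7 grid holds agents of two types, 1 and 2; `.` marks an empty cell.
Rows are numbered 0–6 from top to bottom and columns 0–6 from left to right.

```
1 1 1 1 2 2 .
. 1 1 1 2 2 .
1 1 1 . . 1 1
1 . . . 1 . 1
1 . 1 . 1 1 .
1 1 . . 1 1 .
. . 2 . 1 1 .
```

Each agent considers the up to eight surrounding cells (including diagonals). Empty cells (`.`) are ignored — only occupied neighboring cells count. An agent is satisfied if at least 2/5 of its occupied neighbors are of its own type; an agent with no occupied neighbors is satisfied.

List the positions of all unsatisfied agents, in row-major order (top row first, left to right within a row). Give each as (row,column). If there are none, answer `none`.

(0,0)1 2/2 ok
(0,1)1 4/4 ok
(0,2)1 5/5 ok
(0,3)1 3/5 ok
(0,4)2 3/5 ok
(0,5)2 3/3 ok
(1,1)1 7/7 ok
(1,2)1 7/7 ok
(1,3)1 4/6 ok
(1,4)2 3/6 ok
(1,5)2 3/5 ok
(2,0)1 3/3 ok
(2,1)1 5/5 ok
(2,2)1 4/4 ok
(2,5)1 3/5 ok
(2,6)1 2/3 ok
(3,0)1 3/3 ok
(3,4)1 3/3 ok
(3,6)1 3/3 ok
(4,0)1 3/3 ok
(4,2)1 1/1 ok
(4,4)1 4/4 ok
(4,5)1 5/5 ok
(5,0)1 2/2 ok
(5,1)1 3/4 ok
(5,4)1 5/5 ok
(5,5)1 5/5 ok
(6,2)2 0/1 unhappy
(6,4)1 3/3 ok
(6,5)1 3/3 ok

(6,2)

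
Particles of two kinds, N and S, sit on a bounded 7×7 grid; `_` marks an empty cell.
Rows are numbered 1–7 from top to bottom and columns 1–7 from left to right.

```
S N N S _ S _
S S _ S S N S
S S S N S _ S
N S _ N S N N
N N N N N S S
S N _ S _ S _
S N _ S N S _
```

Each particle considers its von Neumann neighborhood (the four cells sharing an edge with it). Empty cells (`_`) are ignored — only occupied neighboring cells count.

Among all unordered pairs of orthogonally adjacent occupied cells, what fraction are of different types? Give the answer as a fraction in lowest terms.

Scan each occupied cell's neighbors to the right and below so each pair is counted once.
Row 1: S(1,1)–N(1,2)≠ S(1,1)–S(2,1)= N(1,2)–N(1,3)= N(1,2)–S(2,2)≠ N(1,3)–S(1,4)≠ S(1,4)–S(2,4)= S(1,6)–N(2,6)≠  → 4/7 unlike.
Row 2: S(2,1)–S(2,2)= S(2,1)–S(3,1)= S(2,2)–S(3,2)= S(2,4)–S(2,5)= S(2,4)–N(3,4)≠ S(2,5)–N(2,6)≠ S(2,5)–S(3,5)= N(2,6)–S(2,7)≠ S(2,7)–S(3,7)=  → 3/9 unlike.
Row 3: S(3,1)–S(3,2)= S(3,1)–N(4,1)≠ S(3,2)–S(3,3)= S(3,2)–S(4,2)= S(3,3)–N(3,4)≠ N(3,4)–S(3,5)≠ N(3,4)–N(4,4)= S(3,5)–S(4,5)= S(3,7)–N(4,7)≠  → 4/9 unlike.
Row 4: N(4,1)–S(4,2)≠ N(4,1)–N(5,1)= S(4,2)–N(5,2)≠ N(4,4)–S(4,5)≠ N(4,4)–N(5,4)= S(4,5)–N(4,6)≠ S(4,5)–N(5,5)≠ N(4,6)–N(4,7)= N(4,6)–S(5,6)≠ N(4,7)–S(5,7)≠  → 7/10 unlike.
Row 5: N(5,1)–N(5,2)= N(5,1)–S(6,1)≠ N(5,2)–N(5,3)= N(5,2)–N(6,2)= N(5,3)–N(5,4)= N(5,4)–N(5,5)= N(5,4)–S(6,4)≠ N(5,5)–S(5,6)≠ S(5,6)–S(5,7)= S(5,6)–S(6,6)=  → 3/10 unlike.
Row 6: S(6,1)–N(6,2)≠ S(6,1)–S(7,1)= N(6,2)–N(7,2)= S(6,4)–S(7,4)= S(6,6)–S(7,6)=  → 1/5 unlike.
Row 7: S(7,1)–N(7,2)≠ S(7,4)–N(7,5)≠ N(7,5)–S(7,6)≠  → 3/3 unlike.
Total adjacent occupied pairs: 53; unlike-type pairs: 25.
25/53 is already in lowest terms.

25/53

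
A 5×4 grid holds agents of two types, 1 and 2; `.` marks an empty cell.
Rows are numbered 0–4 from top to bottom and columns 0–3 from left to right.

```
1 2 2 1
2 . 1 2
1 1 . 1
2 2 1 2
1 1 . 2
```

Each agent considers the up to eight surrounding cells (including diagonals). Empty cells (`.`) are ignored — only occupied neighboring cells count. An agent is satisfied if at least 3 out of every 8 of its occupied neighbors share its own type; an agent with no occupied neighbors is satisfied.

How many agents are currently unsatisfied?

9

Row 0: (0,0)1 0/2 ✗ · (0,1)2 2/4 ✓ · (0,2)2 2/4 ✓ · (0,3)1 1/3 ✗
Row 1: (1,0)2 1/4 ✗ · (1,2)1 3/6 ✓ · (1,3)2 1/4 ✗
Row 2: (2,0)1 1/4 ✗ · (2,1)1 3/6 ✓ · (2,3)1 2/4 ✓
Row 3: (3,0)2 1/5 ✗ · (3,1)2 1/6 ✗ · (3,2)1 3/6 ✓ · (3,3)2 1/3 ✗
Row 4: (4,0)1 1/3 ✗ · (4,1)1 2/4 ✓ · (4,3)2 1/2 ✓
Unsatisfied: (0,0), (0,3), (1,0), (1,3), (2,0), (3,0), (3,1), (3,3), (4,0) — 9 in total.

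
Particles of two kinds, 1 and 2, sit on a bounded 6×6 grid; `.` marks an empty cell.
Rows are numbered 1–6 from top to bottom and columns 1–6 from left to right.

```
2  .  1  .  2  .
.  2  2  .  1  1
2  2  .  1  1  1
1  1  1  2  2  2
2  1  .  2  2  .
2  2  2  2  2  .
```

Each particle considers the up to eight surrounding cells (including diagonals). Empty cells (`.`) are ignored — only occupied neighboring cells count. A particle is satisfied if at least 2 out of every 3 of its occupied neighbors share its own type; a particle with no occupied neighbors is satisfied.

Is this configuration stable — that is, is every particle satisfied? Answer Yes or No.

No

Row 1: (1,1)2 1/1 ✓ · (1,3)1 0/2 ✗ · (1,5)2 0/2 ✗
Row 2: (2,2)2 4/5 ✓ · (2,3)2 2/4 ✗ · (2,5)1 4/5 ✓ · (2,6)1 3/4 ✓
Row 3: (3,1)2 2/4 ✗ · (3,2)2 3/6 ✗ · (3,4)1 3/6 ✗ · (3,5)1 4/7 ✗ · (3,6)1 3/5 ✗
Row 4: (4,1)1 2/5 ✗ · (4,2)1 3/6 ✗ · (4,3)1 3/6 ✗ · (4,4)2 3/6 ✗ · (4,5)2 4/7 ✗ · (4,6)2 2/4 ✗
Row 5: (5,1)2 2/5 ✗ · (5,2)1 3/7 ✗ · (5,4)2 6/7 ✓ · (5,5)2 6/6 ✓
Row 6: (6,1)2 2/3 ✓ · (6,2)2 3/4 ✓ · (6,3)2 3/4 ✓ · (6,4)2 4/4 ✓ · (6,5)2 3/3 ✓
For instance (1,3) has only 0/2 same-type neighbors, below 2/3.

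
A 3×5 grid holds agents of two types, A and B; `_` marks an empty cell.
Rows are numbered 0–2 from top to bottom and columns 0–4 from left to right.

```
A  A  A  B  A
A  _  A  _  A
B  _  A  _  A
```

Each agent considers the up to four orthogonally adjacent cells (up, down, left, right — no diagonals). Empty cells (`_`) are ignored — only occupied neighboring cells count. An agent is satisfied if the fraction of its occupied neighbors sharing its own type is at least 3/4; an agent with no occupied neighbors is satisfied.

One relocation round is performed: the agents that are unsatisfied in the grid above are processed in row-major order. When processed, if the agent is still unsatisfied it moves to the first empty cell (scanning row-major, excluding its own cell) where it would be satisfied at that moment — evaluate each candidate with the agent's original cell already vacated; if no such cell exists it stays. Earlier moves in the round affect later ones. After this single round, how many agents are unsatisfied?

1

Initially unsatisfied (in order): (0,2), (0,3), (0,4), (1,0), (2,0).
  (0,2) → (1,1).
  (0,3): no empty cell satisfies it; stays.
  (0,4) → (2,3).
  (1,0) → (1,3).
  (2,0): now satisfied by earlier moves; stays.
Resulting grid:
A A _ B _
_ A A A A
B _ A A A
Unsatisfied now: (0,3).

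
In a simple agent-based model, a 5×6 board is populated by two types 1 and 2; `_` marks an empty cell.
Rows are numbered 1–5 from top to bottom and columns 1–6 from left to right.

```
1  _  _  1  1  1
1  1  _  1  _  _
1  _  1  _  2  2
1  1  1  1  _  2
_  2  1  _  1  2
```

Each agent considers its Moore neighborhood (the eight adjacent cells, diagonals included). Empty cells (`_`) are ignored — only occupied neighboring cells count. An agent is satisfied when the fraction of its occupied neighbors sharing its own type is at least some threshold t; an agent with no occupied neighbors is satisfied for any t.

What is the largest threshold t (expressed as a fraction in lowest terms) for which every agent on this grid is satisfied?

0/1

(1,1)1 2/2
(1,4)1 2/2
(1,5)1 3/3
(1,6)1 1/1
(2,1)1 3/3
(2,2)1 4/4
(2,4)1 3/4
(3,1)1 4/4
(3,3)1 5/5
(3,5)2 2/4
(3,6)2 2/2
(4,1)1 2/3
(4,2)1 5/6
(4,3)1 4/5
(4,4)1 4/5
(4,6)2 3/4
(5,2)2 0/4
(5,3)1 3/4
(5,5)1 1/3
(5,6)2 1/2
The smallest same-type fraction is 0/4 at (5,2), which reduces to 0/1. Any threshold above that leaves this agent unsatisfied.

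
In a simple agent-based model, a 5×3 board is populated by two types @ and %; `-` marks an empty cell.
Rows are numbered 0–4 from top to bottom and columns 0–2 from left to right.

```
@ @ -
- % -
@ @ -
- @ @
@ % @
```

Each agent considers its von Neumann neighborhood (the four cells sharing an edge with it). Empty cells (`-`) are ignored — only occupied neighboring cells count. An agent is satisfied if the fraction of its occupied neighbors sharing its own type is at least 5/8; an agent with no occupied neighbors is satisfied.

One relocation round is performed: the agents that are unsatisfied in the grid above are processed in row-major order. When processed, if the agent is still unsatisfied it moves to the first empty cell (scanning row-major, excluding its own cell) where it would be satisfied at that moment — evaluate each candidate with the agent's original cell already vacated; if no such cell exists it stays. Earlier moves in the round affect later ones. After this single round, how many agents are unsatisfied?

Initially unsatisfied (in order): (0,1), (1,1), (4,0), (4,1), (4,2).
  (0,1) → (0,2).
  (1,1): no empty cell satisfies it; stays.
  (4,0) → (0,1).
  (4,1) → (4,0).
  (4,2): now satisfied by earlier moves; stays.
Resulting grid:
@ @ @
- % -
@ @ -
- @ @
% - @
Unsatisfied now: (1,1).

1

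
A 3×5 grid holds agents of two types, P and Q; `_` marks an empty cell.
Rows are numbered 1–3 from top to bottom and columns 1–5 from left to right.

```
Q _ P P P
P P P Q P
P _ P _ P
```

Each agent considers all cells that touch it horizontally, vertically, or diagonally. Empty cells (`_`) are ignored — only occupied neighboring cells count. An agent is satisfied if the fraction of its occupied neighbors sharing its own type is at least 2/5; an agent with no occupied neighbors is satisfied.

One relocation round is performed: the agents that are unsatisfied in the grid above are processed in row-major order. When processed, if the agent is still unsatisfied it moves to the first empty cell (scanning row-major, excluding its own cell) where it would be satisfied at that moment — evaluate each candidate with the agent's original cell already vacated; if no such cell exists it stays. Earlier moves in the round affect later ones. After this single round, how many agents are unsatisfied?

Initially unsatisfied (in order): (1,1), (2,4).
  (1,1): no empty cell satisfies it; stays.
  (2,4): no empty cell satisfies it; stays.
Resulting grid:
Q _ P P P
P P P Q P
P _ P _ P
Unsatisfied now: (1,1), (2,4).

2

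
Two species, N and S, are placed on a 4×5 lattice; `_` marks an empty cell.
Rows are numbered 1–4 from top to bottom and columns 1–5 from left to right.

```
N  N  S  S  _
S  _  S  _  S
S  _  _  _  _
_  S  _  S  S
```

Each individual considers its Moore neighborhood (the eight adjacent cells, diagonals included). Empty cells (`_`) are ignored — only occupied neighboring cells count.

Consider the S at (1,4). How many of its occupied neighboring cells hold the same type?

3

Occupied neighbors of (1,4): (1,3)=S, (2,3)=S, (2,5)=S.
Same type (S): 3 of 3.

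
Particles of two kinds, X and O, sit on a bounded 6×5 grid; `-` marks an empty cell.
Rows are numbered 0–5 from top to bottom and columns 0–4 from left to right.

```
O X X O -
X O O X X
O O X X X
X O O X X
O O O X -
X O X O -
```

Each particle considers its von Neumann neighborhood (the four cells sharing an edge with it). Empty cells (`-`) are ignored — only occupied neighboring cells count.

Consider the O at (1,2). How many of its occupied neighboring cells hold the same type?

Occupied neighbors of (1,2): (0,2)=X, (2,2)=X, (1,1)=O, (1,3)=X.
Same type (O): 1 of 4.

1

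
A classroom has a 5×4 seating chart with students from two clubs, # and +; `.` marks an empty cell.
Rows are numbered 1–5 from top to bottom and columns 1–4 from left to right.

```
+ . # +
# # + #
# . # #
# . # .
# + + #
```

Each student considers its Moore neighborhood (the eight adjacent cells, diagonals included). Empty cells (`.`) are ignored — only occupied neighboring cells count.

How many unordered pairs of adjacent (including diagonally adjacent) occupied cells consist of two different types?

Scan each occupied cell's neighbors to the right and below (and the two forward diagonals) so each pair is counted once.
From row 1: 5 unlike of 8 pairs (running 5/8).
From row 2: 4 unlike of 10 pairs (running 9/18).
From row 3: 0 unlike of 4 pairs (running 9/22).
From row 4: 3 unlike of 5 pairs (running 12/27).
From row 5: 2 unlike of 3 pairs (running 14/30).
Total adjacent occupied pairs: 30; unlike-type pairs: 14.

14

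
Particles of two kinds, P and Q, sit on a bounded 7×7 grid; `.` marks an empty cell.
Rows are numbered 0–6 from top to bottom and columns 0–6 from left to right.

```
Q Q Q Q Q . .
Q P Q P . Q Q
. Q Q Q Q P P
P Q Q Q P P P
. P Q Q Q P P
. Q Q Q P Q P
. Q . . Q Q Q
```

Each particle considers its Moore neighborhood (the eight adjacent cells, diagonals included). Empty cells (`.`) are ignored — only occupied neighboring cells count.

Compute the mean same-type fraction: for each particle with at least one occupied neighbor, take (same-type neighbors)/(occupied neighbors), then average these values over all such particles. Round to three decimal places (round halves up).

0.622

Row 0: (0,0)Q 2/3 · (0,1)Q 4/5 · (0,2)Q 3/5 · (0,3)Q 3/4 · (0,4)Q 2/3
Row 1: (1,0)Q 3/4 · (1,1)P 0/7 · (1,2)Q 6/8 · (1,3)P 0/7 · (1,5)Q 3/5 · (1,6)Q 1/3
Row 2: (2,1)Q 5/7 · (2,2)Q 6/8 · (2,3)Q 5/7 · (2,4)Q 3/7 · (2,5)P 4/7 · (2,6)P 3/5
Row 3: (3,0)P 1/3 · (3,1)Q 4/6 · (3,2)Q 7/8 · (3,3)Q 7/8 · (3,4)P 3/8 · (3,5)P 6/8 · (3,6)P 5/5
Row 4: (4,1)P 1/6 · (4,2)Q 7/8 · (4,3)Q 6/8 · (4,4)Q 4/8 · (4,5)P 6/8 · (4,6)P 4/5
Row 5: (5,1)Q 3/4 · (5,2)Q 5/6 · (5,3)Q 5/6 · (5,4)P 1/7 · (5,5)Q 4/8 · (5,6)P 2/5
Row 6: (6,1)Q 2/2 · (6,4)Q 3/4 · (6,5)Q 3/5 · (6,6)Q 2/3
Sum over 40 particles: 2/3 + 4/5 + 3/5 + 3/4 + 2/3 + 3/4 + 0/7 + 6/8 + 0/7 + 3/5 + 1/3 + 5/7 + 6/8 + 5/7 + 3/7 + 4/7 + 3/5 + 1/3 + 4/6 + 7/8 + 7/8 + 3/8 + 6/8 + 5/5 + 1/6 + 7/8 + 6/8 + 4/8 + 6/8 + 4/5 + 3/4 + 5/6 + 5/6 + 1/7 + 4/8 + 2/5 + 2/2 + 3/4 + 3/5 + 2/3 = 10453/420; mean = 10453/420 ÷ 40 = 10453/16800 = 0.622202… → 0.622.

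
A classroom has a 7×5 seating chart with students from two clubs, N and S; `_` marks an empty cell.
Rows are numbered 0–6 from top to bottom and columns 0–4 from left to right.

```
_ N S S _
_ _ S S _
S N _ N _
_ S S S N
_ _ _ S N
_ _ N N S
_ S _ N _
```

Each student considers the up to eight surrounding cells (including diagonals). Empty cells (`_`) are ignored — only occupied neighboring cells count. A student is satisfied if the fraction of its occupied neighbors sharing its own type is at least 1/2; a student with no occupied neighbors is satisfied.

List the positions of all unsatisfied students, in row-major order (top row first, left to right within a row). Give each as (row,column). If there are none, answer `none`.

(0,1), (2,1), (2,3), (3,3), (4,3), (4,4), (5,4), (6,1)

(0,1)N 0/2 not
(0,2)S 3/4 satisfied
(0,3)S 3/3 satisfied
(1,2)S 3/6 satisfied
(1,3)S 3/4 satisfied
(2,0)S 1/2 satisfied
(2,1)N 0/4 not
(2,3)N 1/5 not
(3,1)S 2/3 satisfied
(3,2)S 3/5 satisfied
(3,3)S 2/5 not
(3,4)N 2/4 satisfied
(4,3)S 3/7 not
(4,4)N 2/5 not
(5,2)N 2/4 satisfied
(5,3)N 3/5 satisfied
(5,4)S 1/4 not
(6,1)S 0/1 not
(6,3)N 2/3 satisfied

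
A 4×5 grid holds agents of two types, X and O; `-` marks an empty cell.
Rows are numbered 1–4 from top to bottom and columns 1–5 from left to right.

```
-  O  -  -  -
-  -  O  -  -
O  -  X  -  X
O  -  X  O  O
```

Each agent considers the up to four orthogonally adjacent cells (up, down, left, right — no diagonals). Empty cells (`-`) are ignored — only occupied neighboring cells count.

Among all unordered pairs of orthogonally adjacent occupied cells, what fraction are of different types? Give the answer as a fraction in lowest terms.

1/2

Scan each occupied cell's neighbors to the right and below so each pair is counted once.
Row 2: O(2,3)–X(3,3)≠  → 1/1 unlike.
Row 3: O(3,1)–O(4,1)= X(3,3)–X(4,3)= X(3,5)–O(4,5)≠  → 1/3 unlike.
Row 4: X(4,3)–O(4,4)≠ O(4,4)–O(4,5)=  → 1/2 unlike.
Total adjacent occupied pairs: 6; unlike-type pairs: 3.
3/6 reduces to 1/2.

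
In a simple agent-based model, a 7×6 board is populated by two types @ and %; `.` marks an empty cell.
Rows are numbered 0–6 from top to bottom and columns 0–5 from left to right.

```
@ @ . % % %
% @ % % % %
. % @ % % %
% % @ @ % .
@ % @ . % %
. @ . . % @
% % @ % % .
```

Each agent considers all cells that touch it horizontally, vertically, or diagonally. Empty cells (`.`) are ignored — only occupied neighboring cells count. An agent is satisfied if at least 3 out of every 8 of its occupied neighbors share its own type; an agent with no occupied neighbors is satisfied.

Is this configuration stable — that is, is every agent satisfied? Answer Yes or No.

No

(0,0)@ 2/3 ok
(0,1)@ 2/4 ok
(0,3)% 4/4 ok
(0,4)% 5/5 ok
(0,5)% 3/3 ok
(1,0)% 1/4 unhappy
(1,1)@ 3/6 ok
(1,2)% 4/7 ok
(1,3)% 6/7 ok
(1,4)% 8/8 ok
(1,5)% 5/5 ok
(2,1)% 4/7 ok
(2,2)@ 3/8 ok
(2,3)% 5/8 ok
(2,4)% 6/7 ok
(2,5)% 4/4 ok
(3,0)% 3/4 ok
(3,1)% 3/7 ok
(3,2)@ 3/7 ok
(3,3)@ 3/7 ok
(3,4)% 5/6 ok
(4,0)@ 1/4 unhappy
(4,1)% 2/6 unhappy
(4,2)@ 3/5 ok
(4,4)% 3/5 ok
(4,5)% 3/4 ok
(5,1)@ 3/6 ok
(5,4)% 4/5 ok
(5,5)@ 0/4 unhappy
(6,0)% 1/2 ok
(6,1)% 1/3 unhappy
(6,2)@ 1/3 unhappy
(6,3)% 2/3 ok
(6,4)% 2/3 ok
For instance (1,0) has only 1/4 same-type neighbors, below 3/8.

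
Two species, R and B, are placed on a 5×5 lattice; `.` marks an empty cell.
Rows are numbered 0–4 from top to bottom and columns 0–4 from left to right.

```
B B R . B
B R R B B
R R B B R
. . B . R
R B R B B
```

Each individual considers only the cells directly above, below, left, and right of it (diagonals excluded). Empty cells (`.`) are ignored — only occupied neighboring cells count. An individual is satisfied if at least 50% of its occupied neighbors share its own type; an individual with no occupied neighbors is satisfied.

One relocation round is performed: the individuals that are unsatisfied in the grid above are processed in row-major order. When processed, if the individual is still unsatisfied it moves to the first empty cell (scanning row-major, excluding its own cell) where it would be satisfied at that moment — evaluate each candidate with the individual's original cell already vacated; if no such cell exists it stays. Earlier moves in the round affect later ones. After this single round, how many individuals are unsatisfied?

2

Initially unsatisfied (in order): (0,1), (1,0), (2,4), (4,0), (4,1), (4,2).
  (0,1) → (0,3).
  (1,0) → (3,1).
  (2,4) → (0,1).
  (4,0) → (1,0).
  (4,1): now satisfied by earlier moves; stays.
  (4,2) → (3,0).
Resulting grid:
B R R B B
R R R B B
R R B B .
R B B . R
. B . B B
Unsatisfied now: (0,0), (3,4).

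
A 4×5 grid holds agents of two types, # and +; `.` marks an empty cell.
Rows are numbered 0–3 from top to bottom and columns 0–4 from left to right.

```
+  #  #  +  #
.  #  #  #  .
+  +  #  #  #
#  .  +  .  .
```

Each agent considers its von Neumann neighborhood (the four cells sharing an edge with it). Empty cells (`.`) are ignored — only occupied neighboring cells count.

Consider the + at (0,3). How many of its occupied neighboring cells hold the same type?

0

Occupied neighbors of (0,3): (1,3)=#, (0,2)=#, (0,4)=#.
Same type (+): 0 of 3.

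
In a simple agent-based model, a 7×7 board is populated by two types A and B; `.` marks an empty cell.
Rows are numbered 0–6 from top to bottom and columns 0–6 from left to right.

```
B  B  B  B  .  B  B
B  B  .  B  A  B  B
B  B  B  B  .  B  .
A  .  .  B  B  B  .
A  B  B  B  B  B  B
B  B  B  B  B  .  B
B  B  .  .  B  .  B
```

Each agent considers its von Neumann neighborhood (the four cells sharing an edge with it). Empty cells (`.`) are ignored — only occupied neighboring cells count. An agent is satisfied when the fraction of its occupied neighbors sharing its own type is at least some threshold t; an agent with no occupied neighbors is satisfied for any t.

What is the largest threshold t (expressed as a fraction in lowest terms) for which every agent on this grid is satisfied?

Row 0: (0,0)B 2/2 · (0,1)B 3/3 · (0,2)B 2/2 · (0,3)B 2/2 · (0,5)B 2/2 · (0,6)B 2/2
Row 1: (1,0)B 3/3 · (1,1)B 3/3 · (1,3)B 2/3 · (1,4)A 0/2 · (1,5)B 3/4 · (1,6)B 2/2
Row 2: (2,0)B 2/3 · (2,1)B 3/3 · (2,2)B 2/2 · (2,3)B 3/3 · (2,5)B 2/2
Row 3: (3,0)A 1/2 · (3,3)B 3/3 · (3,4)B 3/3 · (3,5)B 3/3
Row 4: (4,0)A 1/3 · (4,1)B 2/3 · (4,2)B 3/3 · (4,3)B 4/4 · (4,4)B 4/4 · (4,5)B 3/3 · (4,6)B 2/2
Row 5: (5,0)B 2/3 · (5,1)B 4/4 · (5,2)B 3/3 · (5,3)B 3/3 · (5,4)B 3/3 · (5,6)B 2/2
Row 6: (6,0)B 2/2 · (6,1)B 2/2 · (6,4)B 1/1 · (6,6)B 1/1
The smallest same-type fraction is 0/2 at (1,4), which reduces to 0/1. Any threshold above that leaves this agent unsatisfied.

0/1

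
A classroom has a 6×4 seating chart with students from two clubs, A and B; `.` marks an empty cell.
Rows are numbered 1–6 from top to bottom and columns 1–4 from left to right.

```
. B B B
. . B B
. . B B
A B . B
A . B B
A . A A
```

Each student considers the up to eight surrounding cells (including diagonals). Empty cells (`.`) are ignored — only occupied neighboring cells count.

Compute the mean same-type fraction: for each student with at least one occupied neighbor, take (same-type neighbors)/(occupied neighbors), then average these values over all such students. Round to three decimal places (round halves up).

0.777

(1,2)B 2/2
(1,3)B 4/4
(1,4)B 3/3
(2,3)B 6/6
(2,4)B 5/5
(3,3)B 5/5
(3,4)B 4/4
(4,1)A 1/2
(4,2)B 2/4
(4,4)B 4/4
(5,1)A 2/3
(5,3)B 3/5
(5,4)B 2/4
(6,1)A 1/1
(6,3)A 1/3
(6,4)A 1/3
Sum over 16 students: 2/2 + 4/4 + 3/3 + 6/6 + 5/5 + 5/5 + 4/4 + 1/2 + 2/4 + 4/4 + 2/3 + 3/5 + 2/4 + 1/1 + 1/3 + 1/3 = 373/30; mean = 373/30 ÷ 16 = 373/480 = 0.777083… → 0.777.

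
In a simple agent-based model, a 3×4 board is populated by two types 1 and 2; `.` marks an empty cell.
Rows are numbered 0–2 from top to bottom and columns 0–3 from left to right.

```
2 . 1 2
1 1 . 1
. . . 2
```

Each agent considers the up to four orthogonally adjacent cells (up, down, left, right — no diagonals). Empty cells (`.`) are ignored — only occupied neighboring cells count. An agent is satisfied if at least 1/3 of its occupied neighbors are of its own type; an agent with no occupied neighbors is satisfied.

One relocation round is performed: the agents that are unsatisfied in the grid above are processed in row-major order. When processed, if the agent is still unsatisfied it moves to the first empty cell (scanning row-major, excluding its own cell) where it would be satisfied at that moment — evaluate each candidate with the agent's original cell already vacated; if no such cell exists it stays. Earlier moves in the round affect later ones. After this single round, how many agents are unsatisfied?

Initially unsatisfied (in order): (0,0), (0,2), (0,3), (1,3), (2,3).
  (0,0) → (2,2).
  (0,2) → (0,0).
  (0,3) → (0,2).
  (1,3) → (0,1).
  (2,3): now satisfied by earlier moves; stays.
Resulting grid:
1 1 2 .
1 1 . .
. . 2 2
Unsatisfied now: (0,2).

1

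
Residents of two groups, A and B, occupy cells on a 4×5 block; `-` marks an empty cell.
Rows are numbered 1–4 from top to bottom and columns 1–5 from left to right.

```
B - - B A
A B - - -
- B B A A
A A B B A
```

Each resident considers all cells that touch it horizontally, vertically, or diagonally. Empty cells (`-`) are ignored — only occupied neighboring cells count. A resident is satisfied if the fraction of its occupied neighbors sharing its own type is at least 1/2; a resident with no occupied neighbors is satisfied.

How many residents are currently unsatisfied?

Row 1: (1,1)B 1/2 ok · (1,4)B 0/1 unhappy · (1,5)A 0/1 unhappy
Row 2: (2,1)A 0/3 unhappy · (2,2)B 3/4 ok
Row 3: (3,2)B 3/6 ok · (3,3)B 4/6 ok · (3,4)A 2/5 unhappy · (3,5)A 2/3 ok
Row 4: (4,1)A 1/2 ok · (4,2)A 1/4 unhappy · (4,3)B 3/5 ok · (4,4)B 2/5 unhappy · (4,5)A 2/3 ok
Unsatisfied: (1,4), (1,5), (2,1), (3,4), (4,2), (4,4) — 6 in total.

6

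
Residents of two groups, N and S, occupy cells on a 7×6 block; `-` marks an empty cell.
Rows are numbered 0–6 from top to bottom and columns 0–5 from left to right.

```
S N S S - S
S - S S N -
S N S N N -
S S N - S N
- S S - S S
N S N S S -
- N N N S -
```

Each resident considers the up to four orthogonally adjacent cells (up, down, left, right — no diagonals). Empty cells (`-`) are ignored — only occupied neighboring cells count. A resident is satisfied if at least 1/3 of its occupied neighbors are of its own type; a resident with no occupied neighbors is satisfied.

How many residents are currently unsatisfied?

8

(0,0)S 1/2 ok
(0,1)N 0/2 unhappy
(0,2)S 2/3 ok
(0,3)S 2/2 ok
(0,5)S 0/0 ok
(1,0)S 2/2 ok
(1,2)S 3/3 ok
(1,3)S 2/4 ok
(1,4)N 1/2 ok
(2,0)S 2/3 ok
(2,1)N 0/3 unhappy
(2,2)S 1/4 unhappy
(2,3)N 1/3 ok
(2,4)N 2/3 ok
(3,0)S 2/2 ok
(3,1)S 2/4 ok
(3,2)N 0/3 unhappy
(3,4)S 1/3 ok
(3,5)N 0/2 unhappy
(4,1)S 3/3 ok
(4,2)S 1/3 ok
(4,4)S 3/3 ok
(4,5)S 1/2 ok
(5,0)N 0/1 unhappy
(5,1)S 1/4 unhappy
(5,2)N 1/4 unhappy
(5,3)S 1/3 ok
(5,4)S 3/3 ok
(6,1)N 1/2 ok
(6,2)N 3/3 ok
(6,3)N 1/3 ok
(6,4)S 1/2 ok
Unsatisfied: (0,1), (2,1), (2,2), (3,2), (3,5), (5,0), (5,1), (5,2) — 8 in total.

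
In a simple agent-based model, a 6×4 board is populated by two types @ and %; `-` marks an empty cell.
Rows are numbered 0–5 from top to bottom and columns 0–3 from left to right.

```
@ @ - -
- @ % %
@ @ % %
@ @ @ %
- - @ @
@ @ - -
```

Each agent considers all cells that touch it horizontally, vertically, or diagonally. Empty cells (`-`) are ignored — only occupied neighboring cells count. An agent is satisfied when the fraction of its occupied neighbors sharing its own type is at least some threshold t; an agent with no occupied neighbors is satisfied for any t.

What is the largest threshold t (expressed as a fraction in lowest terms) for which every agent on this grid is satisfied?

Row 0: (0,0)@ 2/2 · (0,1)@ 2/3
Row 1: (1,1)@ 4/6 · (1,2)% 3/6 · (1,3)% 3/3
Row 2: (2,0)@ 4/4 · (2,1)@ 5/7 · (2,2)% 4/8 · (2,3)% 4/5
Row 3: (3,0)@ 3/3 · (3,1)@ 5/6 · (3,2)@ 4/7 · (3,3)% 2/5
Row 4: (4,2)@ 4/5 · (4,3)@ 2/3
Row 5: (5,0)@ 1/1 · (5,1)@ 2/2
The smallest same-type fraction is 2/5 at (3,3), which reduces to 2/5. Any threshold above that leaves this agent unsatisfied.

2/5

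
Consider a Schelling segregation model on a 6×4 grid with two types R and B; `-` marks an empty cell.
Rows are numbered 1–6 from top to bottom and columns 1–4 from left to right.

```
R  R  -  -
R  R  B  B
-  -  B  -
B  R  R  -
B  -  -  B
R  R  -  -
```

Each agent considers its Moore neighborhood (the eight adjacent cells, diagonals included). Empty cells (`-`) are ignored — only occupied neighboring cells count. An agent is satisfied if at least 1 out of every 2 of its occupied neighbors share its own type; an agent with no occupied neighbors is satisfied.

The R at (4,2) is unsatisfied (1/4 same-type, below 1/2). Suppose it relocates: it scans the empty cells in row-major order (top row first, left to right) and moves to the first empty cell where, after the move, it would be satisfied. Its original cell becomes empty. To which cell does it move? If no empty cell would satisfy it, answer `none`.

Vacating (4,2). Empty cells in order:
  (1,3): 2/4 same-type → satisfied — stop here.

(1,3)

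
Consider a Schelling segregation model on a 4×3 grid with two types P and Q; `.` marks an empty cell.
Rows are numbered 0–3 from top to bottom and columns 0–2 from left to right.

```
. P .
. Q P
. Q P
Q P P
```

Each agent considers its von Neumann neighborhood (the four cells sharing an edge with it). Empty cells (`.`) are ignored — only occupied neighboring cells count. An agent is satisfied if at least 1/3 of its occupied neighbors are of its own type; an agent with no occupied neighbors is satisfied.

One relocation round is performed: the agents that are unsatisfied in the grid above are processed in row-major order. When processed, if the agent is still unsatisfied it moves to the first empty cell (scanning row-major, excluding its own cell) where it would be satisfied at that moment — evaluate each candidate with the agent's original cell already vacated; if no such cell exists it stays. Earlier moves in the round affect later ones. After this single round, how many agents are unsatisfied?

Initially unsatisfied (in order): (0,1), (3,0).
  (0,1) → (0,0).
  (3,0) → (0,1).
Resulting grid:
P Q .
. Q P
. Q P
. P P
Unsatisfied now: (0,0).

1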